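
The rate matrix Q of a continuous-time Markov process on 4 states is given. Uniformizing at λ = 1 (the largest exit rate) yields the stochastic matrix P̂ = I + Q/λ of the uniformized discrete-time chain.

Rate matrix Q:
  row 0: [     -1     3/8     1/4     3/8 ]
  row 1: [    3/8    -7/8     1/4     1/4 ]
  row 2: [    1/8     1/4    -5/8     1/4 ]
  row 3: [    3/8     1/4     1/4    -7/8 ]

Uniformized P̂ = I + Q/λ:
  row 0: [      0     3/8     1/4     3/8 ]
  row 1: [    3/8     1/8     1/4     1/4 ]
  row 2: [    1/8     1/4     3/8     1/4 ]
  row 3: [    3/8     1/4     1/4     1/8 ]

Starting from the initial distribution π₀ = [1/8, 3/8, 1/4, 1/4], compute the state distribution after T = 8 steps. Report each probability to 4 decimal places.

π = [0.2207, 0.2468, 0.2857, 0.2468]

t=0: π = [0.1250, 0.3750, 0.2500, 0.2500]
t=1: π = [0.2656, 0.2188, 0.2813, 0.2344]
t=2: π = [0.2051, 0.2559, 0.2852, 0.2539]
t=3: π = [0.2268, 0.2437, 0.2856, 0.2439]
t=4: π = [0.2185, 0.2479, 0.2857, 0.2479]
t=5: π = [0.2216, 0.2463, 0.2857, 0.2463]
t=6: π = [0.2205, 0.2469, 0.2857, 0.2469]
t=7: π = [0.2209, 0.2467, 0.2857, 0.2467]
t=8: π = [0.2207, 0.2468, 0.2857, 0.2468]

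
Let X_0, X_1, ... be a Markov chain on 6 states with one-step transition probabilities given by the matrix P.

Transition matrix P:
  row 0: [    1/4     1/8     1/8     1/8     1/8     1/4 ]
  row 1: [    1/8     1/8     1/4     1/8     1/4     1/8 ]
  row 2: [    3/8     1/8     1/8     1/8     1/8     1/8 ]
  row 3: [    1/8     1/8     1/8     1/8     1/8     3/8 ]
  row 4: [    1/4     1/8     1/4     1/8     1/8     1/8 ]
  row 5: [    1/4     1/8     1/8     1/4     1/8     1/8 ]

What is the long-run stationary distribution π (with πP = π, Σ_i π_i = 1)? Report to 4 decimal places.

π = [0.2355, 0.1250, 0.1582, 0.1490, 0.1406, 0.1917]

Balance equations π_j = Σ_i π_i·P[i][j]:
  π_0 = 1/4·π_0 + 1/8·π_1 + 3/8·π_2 + 1/8·π_3 + 1/4·π_4 + 1/4·π_5
  π_1 = 1/8·π_0 + 1/8·π_1 + 1/8·π_2 + 1/8·π_3 + 1/8·π_4 + 1/8·π_5
  π_2 = 1/8·π_0 + 1/4·π_1 + 1/8·π_2 + 1/8·π_3 + 1/4·π_4 + 1/8·π_5
  π_3 = 1/8·π_0 + 1/8·π_1 + 1/8·π_2 + 1/8·π_3 + 1/8·π_4 + 1/4·π_5
  π_4 = 1/8·π_0 + 1/4·π_1 + 1/8·π_2 + 1/8·π_3 + 1/8·π_4 + 1/8·π_5
  normalize: π_0 + π_1 + π_2 + π_3 + π_4 + π_5 = 1
Solving the linear system gives exactly π = [4281/18176, 1/8, 81/512, 5415/36352, 9/64, 871/4544].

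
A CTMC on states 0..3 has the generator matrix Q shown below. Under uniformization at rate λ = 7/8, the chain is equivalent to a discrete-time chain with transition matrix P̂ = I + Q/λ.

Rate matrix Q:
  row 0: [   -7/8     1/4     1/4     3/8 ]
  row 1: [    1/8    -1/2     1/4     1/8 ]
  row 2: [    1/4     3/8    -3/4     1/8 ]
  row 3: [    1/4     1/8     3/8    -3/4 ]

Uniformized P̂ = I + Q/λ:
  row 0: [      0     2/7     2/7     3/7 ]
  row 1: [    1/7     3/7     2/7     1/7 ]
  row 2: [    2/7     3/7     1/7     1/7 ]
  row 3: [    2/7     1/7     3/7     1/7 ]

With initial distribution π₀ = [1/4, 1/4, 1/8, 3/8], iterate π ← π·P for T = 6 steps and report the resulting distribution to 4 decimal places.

π = [0.1838, 0.3465, 0.2745, 0.1953]

t=0: π = [0.2500, 0.2500, 0.1250, 0.3750]
t=1: π = [0.1786, 0.2857, 0.3214, 0.2143]
t=2: π = [0.1939, 0.3418, 0.2704, 0.1939]
t=3: π = [0.1815, 0.3455, 0.2748, 0.1983]
t=4: π = [0.1845, 0.3460, 0.2748, 0.1947]
t=5: π = [0.1836, 0.3466, 0.2743, 0.1956]
t=6: π = [0.1838, 0.3465, 0.2745, 0.1953]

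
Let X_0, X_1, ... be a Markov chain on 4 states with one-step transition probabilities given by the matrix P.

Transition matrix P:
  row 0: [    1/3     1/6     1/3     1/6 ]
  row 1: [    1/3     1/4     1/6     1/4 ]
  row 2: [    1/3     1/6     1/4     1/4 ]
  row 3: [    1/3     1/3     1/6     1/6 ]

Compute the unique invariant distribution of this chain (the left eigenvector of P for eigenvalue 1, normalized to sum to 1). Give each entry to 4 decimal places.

Balance equations π_j = Σ_i π_i·P[i][j]:
  π_0 = 1/3·π_0 + 1/3·π_1 + 1/3·π_2 + 1/3·π_3
  π_1 = 1/6·π_0 + 1/4·π_1 + 1/6·π_2 + 1/3·π_3
  π_2 = 1/3·π_0 + 1/6·π_1 + 1/4·π_2 + 1/6·π_3
  normalize: π_0 + π_1 + π_2 + π_3 = 1
Solving the linear system gives exactly π = [1/3, 94/429, 8/33, 8/39].

π = [0.3333, 0.2191, 0.2424, 0.2051]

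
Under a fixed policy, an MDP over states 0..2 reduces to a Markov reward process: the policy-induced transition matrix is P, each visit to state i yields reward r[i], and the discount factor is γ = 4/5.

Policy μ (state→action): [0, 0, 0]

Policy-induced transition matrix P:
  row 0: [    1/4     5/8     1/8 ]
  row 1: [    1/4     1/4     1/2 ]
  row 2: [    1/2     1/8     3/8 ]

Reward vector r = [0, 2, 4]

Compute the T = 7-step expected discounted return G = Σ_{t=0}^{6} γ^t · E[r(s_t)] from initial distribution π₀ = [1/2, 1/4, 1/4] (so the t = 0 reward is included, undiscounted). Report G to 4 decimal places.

G = 7.3856

t=0: π = [0.5000, 0.2500, 0.2500], E[r] = 1.5000, γ^t·E[r] = 1.500000, running G = 1.500000
t=1: π = [0.3125, 0.4063, 0.2813], E[r] = 1.9375, γ^t·E[r] = 1.550000, running G = 3.050000
t=2: π = [0.3203, 0.3320, 0.3477], E[r] = 2.0547, γ^t·E[r] = 1.315000, running G = 4.365000
t=3: π = [0.3369, 0.3267, 0.3364], E[r] = 1.9990, γ^t·E[r] = 1.023500, running G = 5.388500
t=4: π = [0.3341, 0.3343, 0.3316], E[r] = 1.9950, γ^t·E[r] = 0.817150, running G = 6.205650
t=5: π = [0.3329, 0.3338, 0.3333], E[r] = 2.0007, γ^t·E[r] = 0.655595, running G = 6.861245
t=6: π = [0.3333, 0.3332, 0.3335], E[r] = 2.0004, γ^t·E[r] = 0.524388, running G = 7.385633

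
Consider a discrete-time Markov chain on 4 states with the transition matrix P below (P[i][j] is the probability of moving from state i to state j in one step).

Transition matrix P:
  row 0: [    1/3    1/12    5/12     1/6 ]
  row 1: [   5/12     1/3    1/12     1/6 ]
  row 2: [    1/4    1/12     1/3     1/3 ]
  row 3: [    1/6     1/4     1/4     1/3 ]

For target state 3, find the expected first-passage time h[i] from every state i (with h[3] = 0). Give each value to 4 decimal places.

h = [4.4430, 4.7468, 3.7595, 0.0000]

First-step conditioning: h[3] = 0; for i ≠ 3, h[i] = 1 + Σ_k P[i][k]·h[k].
  h[0] = 1 + 1/3·h[0] + 1/12·h[1] + 5/12·h[2]
  h[1] = 1 + 5/12·h[0] + 1/3·h[1] + 1/12·h[2]
  h[2] = 1 + 1/4·h[0] + 1/12·h[1] + 1/3·h[2]
Solving the 3×3 linear system over states ≠ 3 gives exactly h = [351/79, 375/79, 297/79, 0] (h[3] = 0 is the target).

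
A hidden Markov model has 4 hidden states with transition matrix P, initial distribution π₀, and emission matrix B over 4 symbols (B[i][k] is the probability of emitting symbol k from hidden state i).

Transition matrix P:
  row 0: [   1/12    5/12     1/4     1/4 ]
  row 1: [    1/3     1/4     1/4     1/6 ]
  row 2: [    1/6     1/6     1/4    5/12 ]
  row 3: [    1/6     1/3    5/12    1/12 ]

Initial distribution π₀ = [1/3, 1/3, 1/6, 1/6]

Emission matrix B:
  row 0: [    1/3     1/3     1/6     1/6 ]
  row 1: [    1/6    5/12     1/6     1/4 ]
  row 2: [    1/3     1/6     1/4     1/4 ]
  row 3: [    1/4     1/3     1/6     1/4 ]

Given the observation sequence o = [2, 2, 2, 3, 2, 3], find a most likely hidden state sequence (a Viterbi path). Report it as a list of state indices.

t=0: δ = [5.556e-02, 5.556e-02, 4.167e-02, 2.778e-02]  (obs o_0=2)
t=1: δ = [3.086e-03, 3.858e-03, 3.472e-03, 2.894e-03]  ψ = [1, 0, 0, 2]  (obs o_1=2)
t=2: δ = [2.143e-04, 2.143e-04, 3.014e-04, 2.411e-04]  ψ = [1, 0, 3, 2]  (obs o_2=2)
t=3: δ = [1.191e-05, 2.233e-05, 2.512e-05, 3.140e-05]  ψ = [1, 0, 3, 2]  (obs o_3=3)
t=4: δ = [1.240e-06, 1.744e-06, 3.270e-06, 1.744e-06]  ψ = [1, 3, 3, 2]  (obs o_4=2)
t=5: δ = [9.690e-08, 1.454e-07, 2.044e-07, 3.407e-07]  ψ = [1, 3, 2, 2]  (obs o_5=3)
backtrack: best end state = 3; path = [2, 3, 2, 3, 2, 3]

path = [2, 3, 2, 3, 2, 3]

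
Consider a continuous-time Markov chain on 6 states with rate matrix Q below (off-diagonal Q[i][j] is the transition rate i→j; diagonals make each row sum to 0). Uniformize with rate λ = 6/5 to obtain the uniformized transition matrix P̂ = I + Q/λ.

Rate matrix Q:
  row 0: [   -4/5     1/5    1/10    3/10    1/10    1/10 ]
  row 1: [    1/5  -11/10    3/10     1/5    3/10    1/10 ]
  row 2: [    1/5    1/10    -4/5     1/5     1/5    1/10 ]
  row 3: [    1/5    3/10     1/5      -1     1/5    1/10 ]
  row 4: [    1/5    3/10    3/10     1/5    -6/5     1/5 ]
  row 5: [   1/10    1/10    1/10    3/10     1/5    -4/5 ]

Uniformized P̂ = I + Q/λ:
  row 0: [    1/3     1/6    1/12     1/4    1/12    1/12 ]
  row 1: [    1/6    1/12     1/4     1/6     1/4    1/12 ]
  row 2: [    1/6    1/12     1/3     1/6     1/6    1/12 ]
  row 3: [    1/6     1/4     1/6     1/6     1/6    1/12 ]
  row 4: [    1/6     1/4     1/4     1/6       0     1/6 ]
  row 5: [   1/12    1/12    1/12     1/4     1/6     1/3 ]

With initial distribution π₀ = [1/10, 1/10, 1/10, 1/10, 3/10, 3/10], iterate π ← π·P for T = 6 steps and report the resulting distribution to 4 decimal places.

t=0: π = [0.1000, 0.1000, 0.1000, 0.1000, 0.3000, 0.3000]
t=1: π = [0.1583, 0.1583, 0.1833, 0.2000, 0.1167, 0.1833]
t=2: π = [0.1778, 0.1493, 0.1917, 0.1951, 0.1472, 0.1389]
t=3: π = [0.1847, 0.1552, 0.1969, 0.1931, 0.1398, 0.1303]
t=4: π = [0.1866, 0.1542, 0.1978, 0.1929, 0.1409, 0.1276]
t=5: π = [0.1871, 0.1545, 0.1980, 0.1928, 0.1405, 0.1270]
t=6: π = [0.1873, 0.1545, 0.1981, 0.1928, 0.1405, 0.1268]

π = [0.1873, 0.1545, 0.1981, 0.1928, 0.1405, 0.1268]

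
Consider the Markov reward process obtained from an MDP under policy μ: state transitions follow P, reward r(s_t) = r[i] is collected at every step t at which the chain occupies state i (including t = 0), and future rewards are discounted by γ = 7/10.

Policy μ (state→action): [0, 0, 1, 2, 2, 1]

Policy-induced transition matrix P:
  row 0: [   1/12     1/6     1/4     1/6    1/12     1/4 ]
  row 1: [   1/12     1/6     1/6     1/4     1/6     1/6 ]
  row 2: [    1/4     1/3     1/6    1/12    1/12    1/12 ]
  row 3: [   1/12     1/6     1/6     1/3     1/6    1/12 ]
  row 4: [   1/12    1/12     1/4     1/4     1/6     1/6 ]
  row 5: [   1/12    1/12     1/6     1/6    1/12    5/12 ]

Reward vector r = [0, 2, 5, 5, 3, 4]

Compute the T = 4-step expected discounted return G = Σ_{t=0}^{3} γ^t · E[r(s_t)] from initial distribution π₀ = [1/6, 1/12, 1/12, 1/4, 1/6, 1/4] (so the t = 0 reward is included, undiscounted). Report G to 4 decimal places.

G = 8.7510

t=0: π = [0.1667, 0.0833, 0.0833, 0.2500, 0.1667, 0.2500], E[r] = 3.3333, γ^t·E[r] = 3.333333, running G = 3.333333
t=1: π = [0.0972, 0.1458, 0.1944, 0.2222, 0.1250, 0.2153], E[r] = 3.6111, γ^t·E[r] = 2.527778, running G = 5.861111
t=2: π = [0.1157, 0.1707, 0.1852, 0.2101, 0.1244, 0.1939], E[r] = 3.4664, γ^t·E[r] = 1.698553, running G = 7.559664
t=3: π = [0.1142, 0.1710, 0.1867, 0.2108, 0.1254, 0.1918], E[r] = 3.4733, γ^t·E[r] = 1.191336, running G = 8.751000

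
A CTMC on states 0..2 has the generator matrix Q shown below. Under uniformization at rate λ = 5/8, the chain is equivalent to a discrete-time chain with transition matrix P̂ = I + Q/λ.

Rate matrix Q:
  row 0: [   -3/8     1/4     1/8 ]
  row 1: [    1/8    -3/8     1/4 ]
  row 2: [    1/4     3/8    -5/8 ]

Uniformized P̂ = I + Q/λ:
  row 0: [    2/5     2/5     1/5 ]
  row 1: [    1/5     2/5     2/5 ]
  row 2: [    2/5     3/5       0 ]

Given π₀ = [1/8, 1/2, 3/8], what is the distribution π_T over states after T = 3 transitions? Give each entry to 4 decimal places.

π = [0.3110, 0.4500, 0.2390]

t=0: π = [0.1250, 0.5000, 0.3750]
t=1: π = [0.3000, 0.4750, 0.2250]
t=2: π = [0.3050, 0.4450, 0.2500]
t=3: π = [0.3110, 0.4500, 0.2390]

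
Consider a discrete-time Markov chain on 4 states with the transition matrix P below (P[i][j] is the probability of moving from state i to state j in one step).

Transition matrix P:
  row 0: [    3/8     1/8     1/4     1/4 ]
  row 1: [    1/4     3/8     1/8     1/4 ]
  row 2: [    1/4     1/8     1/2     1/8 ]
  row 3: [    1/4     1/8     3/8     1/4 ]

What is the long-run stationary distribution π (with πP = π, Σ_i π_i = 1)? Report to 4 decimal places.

π = [0.2857, 0.1667, 0.3401, 0.2075]

Balance equations π_j = Σ_i π_i·P[i][j]:
  π_0 = 3/8·π_0 + 1/4·π_1 + 1/4·π_2 + 1/4·π_3
  π_1 = 1/8·π_0 + 3/8·π_1 + 1/8·π_2 + 1/8·π_3
  π_2 = 1/4·π_0 + 1/8·π_1 + 1/2·π_2 + 3/8·π_3
  normalize: π_0 + π_1 + π_2 + π_3 = 1
Solving the linear system gives exactly π = [2/7, 1/6, 50/147, 61/294].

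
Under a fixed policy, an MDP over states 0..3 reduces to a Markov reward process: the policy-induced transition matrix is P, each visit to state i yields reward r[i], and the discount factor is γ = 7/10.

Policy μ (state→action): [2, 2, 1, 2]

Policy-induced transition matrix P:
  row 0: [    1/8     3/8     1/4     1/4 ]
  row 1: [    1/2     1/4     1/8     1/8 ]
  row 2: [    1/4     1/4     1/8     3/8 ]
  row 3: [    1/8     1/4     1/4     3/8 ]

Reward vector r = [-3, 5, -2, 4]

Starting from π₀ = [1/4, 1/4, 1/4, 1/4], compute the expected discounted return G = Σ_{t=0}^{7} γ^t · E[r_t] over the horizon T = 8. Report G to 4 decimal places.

t=0: π = [0.2500, 0.2500, 0.2500, 0.2500], E[r] = 1.0000, γ^t·E[r] = 1.000000, running G = 1.000000
t=1: π = [0.2500, 0.2813, 0.1875, 0.2813], E[r] = 1.4063, γ^t·E[r] = 0.984375, running G = 1.984375
t=2: π = [0.2539, 0.2813, 0.1914, 0.2734], E[r] = 1.3555, γ^t·E[r] = 0.664180, running G = 2.648555
t=3: π = [0.2544, 0.2817, 0.1909, 0.2729], E[r] = 1.3555, γ^t·E[r] = 0.464926, running G = 3.113480
t=4: π = [0.2545, 0.2818, 0.1909, 0.2728], E[r] = 1.3547, γ^t·E[r] = 0.325258, running G = 3.438738
t=5: π = [0.2545, 0.2818, 0.1909, 0.2727], E[r] = 1.3546, γ^t·E[r] = 0.227664, running G = 3.666402
t=6: π = [0.2545, 0.2818, 0.1909, 0.2727], E[r] = 1.3546, γ^t·E[r] = 0.159362, running G = 3.825763
t=7: π = [0.2545, 0.2818, 0.1909, 0.2727], E[r] = 1.3545, γ^t·E[r] = 0.111553, running G = 3.937316

G = 3.9373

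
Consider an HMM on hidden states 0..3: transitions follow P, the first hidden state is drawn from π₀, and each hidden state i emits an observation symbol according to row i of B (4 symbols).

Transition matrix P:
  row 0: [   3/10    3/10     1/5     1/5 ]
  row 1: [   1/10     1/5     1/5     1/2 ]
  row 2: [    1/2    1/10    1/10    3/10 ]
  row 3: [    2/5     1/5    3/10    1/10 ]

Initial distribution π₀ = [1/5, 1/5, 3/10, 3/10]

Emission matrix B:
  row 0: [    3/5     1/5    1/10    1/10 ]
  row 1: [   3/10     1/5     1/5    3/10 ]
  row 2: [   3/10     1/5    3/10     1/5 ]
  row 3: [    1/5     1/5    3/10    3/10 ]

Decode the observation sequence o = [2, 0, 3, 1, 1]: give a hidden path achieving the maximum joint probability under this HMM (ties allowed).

t=0: δ = [2.000e-02, 4.000e-02, 9.000e-02, 9.000e-02]  (obs o_0=2)
t=1: δ = [2.700e-02, 5.400e-03, 8.100e-03, 5.400e-03]  ψ = [2, 3, 3, 2]  (obs o_1=0)
t=2: δ = [8.100e-04, 2.430e-03, 1.080e-03, 1.620e-03]  ψ = [0, 0, 0, 0]  (obs o_2=3)
t=3: δ = [1.296e-04, 9.720e-05, 9.720e-05, 2.430e-04]  ψ = [3, 1, 1, 1]  (obs o_3=1)
t=4: δ = [1.944e-05, 9.720e-06, 1.458e-05, 9.720e-06]  ψ = [3, 3, 3, 1]  (obs o_4=1)
backtrack: best end state = 0; path = [2, 0, 1, 3, 0]

path = [2, 0, 1, 3, 0]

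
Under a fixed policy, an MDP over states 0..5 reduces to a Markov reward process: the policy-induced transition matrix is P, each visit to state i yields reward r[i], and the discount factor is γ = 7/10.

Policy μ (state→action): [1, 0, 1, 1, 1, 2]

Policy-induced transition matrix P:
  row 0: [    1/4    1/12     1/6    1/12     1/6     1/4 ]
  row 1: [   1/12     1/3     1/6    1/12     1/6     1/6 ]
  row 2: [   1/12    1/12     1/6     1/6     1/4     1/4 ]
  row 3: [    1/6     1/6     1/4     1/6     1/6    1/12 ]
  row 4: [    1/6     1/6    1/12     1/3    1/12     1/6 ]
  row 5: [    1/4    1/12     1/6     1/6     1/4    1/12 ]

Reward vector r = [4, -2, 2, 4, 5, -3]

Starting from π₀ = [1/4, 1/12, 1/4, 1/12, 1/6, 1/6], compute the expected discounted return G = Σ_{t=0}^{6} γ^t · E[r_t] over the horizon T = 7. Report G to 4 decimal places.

t=0: π = [0.2500, 0.0833, 0.2500, 0.0833, 0.1667, 0.1667], E[r] = 2.0000, γ^t·E[r] = 2.000000, running G = 2.000000
t=1: π = [0.1736, 0.1250, 0.1597, 0.1667, 0.1875, 0.1875], E[r] = 1.8056, γ^t·E[r] = 1.263889, running G = 3.263889
t=2: π = [0.1730, 0.1441, 0.1649, 0.1730, 0.1800, 0.1649], E[r] = 1.8310, γ^t·E[r] = 0.897199, running G = 4.161088
t=3: π = [0.1691, 0.1488, 0.1661, 0.1702, 0.1792, 0.1667], E[r] = 1.7877, γ^t·E[r] = 0.613169, running G = 4.774257
t=4: π = [0.1684, 0.1496, 0.1659, 0.1700, 0.1795, 0.1665], E[r] = 1.7841, γ^t·E[r] = 0.428364, running G = 5.202621
t=5: π = [0.1683, 0.1499, 0.1659, 0.1701, 0.1794, 0.1665], E[r] = 1.7831, γ^t·E[r] = 0.299681, running G = 5.502301
t=6: π = [0.1683, 0.1499, 0.1659, 0.1701, 0.1794, 0.1665], E[r] = 1.7828, γ^t·E[r] = 0.209747, running G = 5.712048

G = 5.7120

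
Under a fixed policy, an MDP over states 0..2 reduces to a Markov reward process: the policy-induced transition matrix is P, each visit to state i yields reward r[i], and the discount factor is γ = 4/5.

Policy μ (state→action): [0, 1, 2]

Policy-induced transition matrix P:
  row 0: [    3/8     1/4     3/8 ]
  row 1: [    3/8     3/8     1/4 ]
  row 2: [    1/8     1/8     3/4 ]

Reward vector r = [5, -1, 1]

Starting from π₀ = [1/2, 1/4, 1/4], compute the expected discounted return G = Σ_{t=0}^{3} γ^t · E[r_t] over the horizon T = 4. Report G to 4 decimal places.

t=0: π = [0.5000, 0.2500, 0.2500], E[r] = 2.5000, γ^t·E[r] = 2.500000, running G = 2.500000
t=1: π = [0.3125, 0.2500, 0.4375], E[r] = 1.7500, γ^t·E[r] = 1.400000, running G = 3.900000
t=2: π = [0.2656, 0.2266, 0.5078], E[r] = 1.6094, γ^t·E[r] = 1.030000, running G = 4.930000
t=3: π = [0.2480, 0.2148, 0.5371], E[r] = 1.5625, γ^t·E[r] = 0.800000, running G = 5.730000

G = 5.7300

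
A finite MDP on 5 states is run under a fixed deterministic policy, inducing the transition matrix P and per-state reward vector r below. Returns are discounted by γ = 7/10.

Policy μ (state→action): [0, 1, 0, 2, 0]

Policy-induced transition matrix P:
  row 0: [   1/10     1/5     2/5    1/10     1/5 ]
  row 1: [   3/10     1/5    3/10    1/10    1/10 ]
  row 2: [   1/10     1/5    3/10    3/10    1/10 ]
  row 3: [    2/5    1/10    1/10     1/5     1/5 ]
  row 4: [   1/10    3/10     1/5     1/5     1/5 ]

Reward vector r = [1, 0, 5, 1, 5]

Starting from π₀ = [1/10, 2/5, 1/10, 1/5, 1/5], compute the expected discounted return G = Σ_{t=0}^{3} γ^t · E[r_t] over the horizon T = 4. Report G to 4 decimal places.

G = 5.5701

t=0: π = [0.1000, 0.4000, 0.1000, 0.2000, 0.2000], E[r] = 1.8000, γ^t·E[r] = 1.800000, running G = 1.800000
t=1: π = [0.2400, 0.2000, 0.2500, 0.1600, 0.1500], E[r] = 2.4000, γ^t·E[r] = 1.680000, running G = 3.480000
t=2: π = [0.1880, 0.1990, 0.2770, 0.1810, 0.1550], E[r] = 2.5290, γ^t·E[r] = 1.239210, running G = 4.719210
t=3: π = [0.1941, 0.1974, 0.2671, 0.1890, 0.1524], E[r] = 2.4806, γ^t·E[r] = 0.850846, running G = 5.570056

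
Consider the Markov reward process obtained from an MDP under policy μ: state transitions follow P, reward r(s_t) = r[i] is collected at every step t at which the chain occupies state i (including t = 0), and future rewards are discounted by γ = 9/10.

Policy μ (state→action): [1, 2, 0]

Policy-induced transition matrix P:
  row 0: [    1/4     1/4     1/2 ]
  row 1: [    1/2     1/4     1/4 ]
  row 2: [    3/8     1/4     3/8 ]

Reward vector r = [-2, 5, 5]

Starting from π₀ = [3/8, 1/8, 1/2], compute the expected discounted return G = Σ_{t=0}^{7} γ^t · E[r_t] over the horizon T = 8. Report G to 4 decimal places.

t=0: π = [0.3750, 0.1250, 0.5000], E[r] = 2.3750, γ^t·E[r] = 2.375000, running G = 2.375000
t=1: π = [0.3438, 0.2500, 0.4063], E[r] = 2.5938, γ^t·E[r] = 2.334375, running G = 4.709375
t=2: π = [0.3633, 0.2500, 0.3867], E[r] = 2.4570, γ^t·E[r] = 1.990195, running G = 6.699570
t=3: π = [0.3608, 0.2500, 0.3892], E[r] = 2.4741, γ^t·E[r] = 1.803634, running G = 8.503205
t=4: π = [0.3611, 0.2500, 0.3889], E[r] = 2.4720, γ^t·E[r] = 1.621869, running G = 10.125074
t=5: π = [0.3611, 0.2500, 0.3889], E[r] = 2.4723, γ^t·E[r] = 1.459840, running G = 11.584914
t=6: π = [0.3611, 0.2500, 0.3889], E[r] = 2.4722, γ^t·E[r] = 1.313838, running G = 12.898752
t=7: π = [0.3611, 0.2500, 0.3889], E[r] = 2.4722, γ^t·E[r] = 1.182456, running G = 14.081209

G = 14.0812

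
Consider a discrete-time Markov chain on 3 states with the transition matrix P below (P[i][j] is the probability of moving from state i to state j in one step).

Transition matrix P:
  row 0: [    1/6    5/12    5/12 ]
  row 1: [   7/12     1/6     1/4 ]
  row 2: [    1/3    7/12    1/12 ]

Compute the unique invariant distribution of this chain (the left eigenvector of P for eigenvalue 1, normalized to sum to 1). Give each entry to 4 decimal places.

Balance equations π_j = Σ_i π_i·P[i][j]:
  π_0 = 1/6·π_0 + 7/12·π_1 + 1/3·π_2
  π_1 = 5/12·π_0 + 1/6·π_1 + 7/12·π_2
  normalize: π_0 + π_1 + π_2 = 1
Solving the linear system gives exactly π = [89/244, 45/122, 65/244].

π = [0.3648, 0.3689, 0.2664]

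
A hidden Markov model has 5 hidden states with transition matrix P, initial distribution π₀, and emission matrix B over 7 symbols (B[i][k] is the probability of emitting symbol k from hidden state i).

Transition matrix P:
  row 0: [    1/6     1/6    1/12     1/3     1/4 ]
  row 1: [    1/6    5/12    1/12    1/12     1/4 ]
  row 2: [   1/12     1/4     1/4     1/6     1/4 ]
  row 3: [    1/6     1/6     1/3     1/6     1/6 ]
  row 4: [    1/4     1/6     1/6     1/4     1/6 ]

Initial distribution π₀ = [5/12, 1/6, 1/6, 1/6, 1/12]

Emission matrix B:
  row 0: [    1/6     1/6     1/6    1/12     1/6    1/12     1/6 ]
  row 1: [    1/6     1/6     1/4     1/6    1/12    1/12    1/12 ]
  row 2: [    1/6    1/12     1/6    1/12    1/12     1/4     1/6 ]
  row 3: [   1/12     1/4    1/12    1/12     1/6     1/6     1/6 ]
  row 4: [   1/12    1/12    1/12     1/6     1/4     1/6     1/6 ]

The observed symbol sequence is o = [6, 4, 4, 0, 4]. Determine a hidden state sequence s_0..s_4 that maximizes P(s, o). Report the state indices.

t=0: δ = [6.944e-02, 1.389e-02, 2.778e-02, 2.778e-02, 1.389e-02]  (obs o_0=6)
t=1: δ = [1.929e-03, 9.645e-04, 7.716e-04, 3.858e-03, 4.340e-03]  ψ = [0, 0, 3, 0, 0]  (obs o_1=4)
t=2: δ = [1.808e-04, 6.028e-05, 1.072e-04, 1.808e-04, 1.808e-04]  ψ = [4, 4, 3, 4, 4]  (obs o_2=4)
t=3: δ = [7.535e-06, 5.023e-06, 1.005e-05, 5.023e-06, 3.768e-06]  ψ = [4, 0, 3, 0, 0]  (obs o_3=0)
t=4: δ = [2.093e-07, 2.093e-07, 2.093e-07, 4.186e-07, 6.279e-07]  ψ = [0, 2, 2, 0, 2]  (obs o_4=4)
backtrack: best end state = 4; path = [0, 4, 3, 2, 4]

path = [0, 4, 3, 2, 4]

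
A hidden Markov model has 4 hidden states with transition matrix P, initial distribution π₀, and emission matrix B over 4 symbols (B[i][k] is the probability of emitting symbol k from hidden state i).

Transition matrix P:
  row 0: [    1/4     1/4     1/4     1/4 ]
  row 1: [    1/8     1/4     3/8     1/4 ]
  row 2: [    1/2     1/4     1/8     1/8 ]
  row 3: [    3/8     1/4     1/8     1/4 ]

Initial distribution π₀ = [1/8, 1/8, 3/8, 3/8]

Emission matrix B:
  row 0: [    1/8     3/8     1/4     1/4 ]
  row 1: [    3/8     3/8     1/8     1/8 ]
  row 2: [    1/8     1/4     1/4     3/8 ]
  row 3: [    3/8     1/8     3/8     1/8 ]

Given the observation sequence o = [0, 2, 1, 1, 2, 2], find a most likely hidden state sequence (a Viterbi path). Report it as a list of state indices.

t=0: δ = [1.562e-02, 4.688e-02, 4.688e-02, 1.406e-01]  (obs o_0=0)
t=1: δ = [1.318e-02, 4.395e-03, 4.395e-03, 1.318e-02]  ψ = [3, 3, 1, 3]  (obs o_1=2)
t=2: δ = [1.854e-03, 1.236e-03, 8.240e-04, 4.120e-04]  ψ = [3, 0, 0, 0]  (obs o_2=1)
t=3: δ = [1.738e-04, 1.738e-04, 1.159e-04, 5.794e-05]  ψ = [0, 0, 0, 0]  (obs o_3=1)
t=4: δ = [1.448e-05, 5.431e-06, 1.629e-05, 1.629e-05]  ψ = [2, 0, 1, 0]  (obs o_4=2)
t=5: δ = [2.037e-06, 5.092e-07, 9.052e-07, 1.528e-06]  ψ = [2, 2, 0, 3]  (obs o_5=2)
backtrack: best end state = 0; path = [3, 3, 0, 1, 2, 0]

path = [3, 3, 0, 1, 2, 0]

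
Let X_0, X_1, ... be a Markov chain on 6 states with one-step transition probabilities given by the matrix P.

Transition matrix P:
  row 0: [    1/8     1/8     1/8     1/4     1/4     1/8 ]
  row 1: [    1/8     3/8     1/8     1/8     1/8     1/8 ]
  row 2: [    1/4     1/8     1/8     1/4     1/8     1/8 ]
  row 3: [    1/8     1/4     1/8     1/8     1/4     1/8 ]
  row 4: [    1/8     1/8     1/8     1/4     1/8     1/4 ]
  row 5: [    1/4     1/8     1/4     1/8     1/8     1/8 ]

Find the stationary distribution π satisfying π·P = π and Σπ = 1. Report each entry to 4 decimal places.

π = [0.1612, 0.1973, 0.1433, 0.1841, 0.1682, 0.1460]

Balance equations π_j = Σ_i π_i·P[i][j]:
  π_0 = 1/8·π_0 + 1/8·π_1 + 1/4·π_2 + 1/8·π_3 + 1/8·π_4 + 1/4·π_5
  π_1 = 1/8·π_0 + 3/8·π_1 + 1/8·π_2 + 1/4·π_3 + 1/8·π_4 + 1/8·π_5
  π_2 = 1/8·π_0 + 1/8·π_1 + 1/8·π_2 + 1/8·π_3 + 1/8·π_4 + 1/4·π_5
  π_3 = 1/4·π_0 + 1/8·π_1 + 1/4·π_2 + 1/8·π_3 + 1/4·π_4 + 1/8·π_5
  π_4 = 1/4·π_0 + 1/8·π_1 + 1/8·π_2 + 1/4·π_3 + 1/8·π_4 + 1/8·π_5
  normalize: π_0 + π_1 + π_2 + π_3 + π_4 + π_5 = 1
Solving the linear system gives exactly π = [5184/32167, 6348/32167, 4608/32167, 5921/32167, 5409/32167, 4697/32167].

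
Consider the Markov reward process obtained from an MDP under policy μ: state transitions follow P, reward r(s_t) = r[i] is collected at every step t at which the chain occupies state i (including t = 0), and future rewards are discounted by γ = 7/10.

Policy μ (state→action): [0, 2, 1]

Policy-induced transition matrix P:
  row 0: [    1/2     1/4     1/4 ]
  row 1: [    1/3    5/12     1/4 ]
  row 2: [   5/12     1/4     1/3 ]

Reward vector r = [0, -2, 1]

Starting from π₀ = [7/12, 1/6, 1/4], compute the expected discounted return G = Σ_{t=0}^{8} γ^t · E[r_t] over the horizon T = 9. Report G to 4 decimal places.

G = -0.7691

t=0: π = [0.5833, 0.1667, 0.2500], E[r] = -0.0833, γ^t·E[r] = -0.083333, running G = -0.083333
t=1: π = [0.4514, 0.2778, 0.2708], E[r] = -0.2847, γ^t·E[r] = -0.199306, running G = -0.282639
t=2: π = [0.4311, 0.2963, 0.2726], E[r] = -0.3200, γ^t·E[r] = -0.156811, running G = -0.439450
t=3: π = [0.4279, 0.2994, 0.2727], E[r] = -0.3261, γ^t·E[r] = -0.111836, running G = -0.551286
t=4: π = [0.4274, 0.2999, 0.2727], E[r] = -0.3271, γ^t·E[r] = -0.078529, running G = -0.629815
t=5: π = [0.4273, 0.3000, 0.2727], E[r] = -0.3272, γ^t·E[r] = -0.054999, running G = -0.684814
t=6: π = [0.4273, 0.3000, 0.2727], E[r] = -0.3273, γ^t·E[r] = -0.038503, running G = -0.723316
t=7: π = [0.4273, 0.3000, 0.2727], E[r] = -0.3273, γ^t·E[r] = -0.026952, running G = -0.750269
t=8: π = [0.4273, 0.3000, 0.2727], E[r] = -0.3273, γ^t·E[r] = -0.018867, running G = -0.769135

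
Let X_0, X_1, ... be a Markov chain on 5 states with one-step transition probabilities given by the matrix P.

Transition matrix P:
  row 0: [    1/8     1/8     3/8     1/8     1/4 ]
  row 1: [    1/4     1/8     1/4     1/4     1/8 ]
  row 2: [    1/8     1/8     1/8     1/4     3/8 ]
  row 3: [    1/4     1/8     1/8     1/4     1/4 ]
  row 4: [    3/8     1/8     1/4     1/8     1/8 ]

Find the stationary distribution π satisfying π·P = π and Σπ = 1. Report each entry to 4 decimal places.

Balance equations π_j = Σ_i π_i·P[i][j]:
  π_0 = 1/8·π_0 + 1/4·π_1 + 1/8·π_2 + 1/4·π_3 + 3/8·π_4
  π_1 = 1/8·π_0 + 1/8·π_1 + 1/8·π_2 + 1/8·π_3 + 1/8·π_4
  π_2 = 3/8·π_0 + 1/4·π_1 + 1/8·π_2 + 1/8·π_3 + 1/4·π_4
  π_3 = 1/8·π_0 + 1/4·π_1 + 1/4·π_2 + 1/4·π_3 + 1/8·π_4
  normalize: π_0 + π_1 + π_2 + π_3 + π_4 = 1
Solving the linear system gives exactly π = [1169/5240, 1/8, 591/2620, 1011/5240, 1223/5240].

π = [0.2231, 0.1250, 0.2256, 0.1929, 0.2334]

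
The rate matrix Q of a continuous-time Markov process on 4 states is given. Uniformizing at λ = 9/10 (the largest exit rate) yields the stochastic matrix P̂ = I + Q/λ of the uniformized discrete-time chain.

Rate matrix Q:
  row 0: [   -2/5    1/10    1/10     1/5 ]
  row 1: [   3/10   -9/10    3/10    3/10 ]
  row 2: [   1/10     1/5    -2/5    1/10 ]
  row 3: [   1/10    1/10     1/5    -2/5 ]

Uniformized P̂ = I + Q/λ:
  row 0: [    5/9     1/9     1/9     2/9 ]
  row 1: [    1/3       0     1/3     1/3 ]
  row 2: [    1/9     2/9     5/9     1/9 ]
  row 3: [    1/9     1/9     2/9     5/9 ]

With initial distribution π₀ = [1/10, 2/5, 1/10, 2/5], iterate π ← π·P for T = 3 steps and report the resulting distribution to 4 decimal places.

t=0: π = [0.1000, 0.4000, 0.1000, 0.4000]
t=1: π = [0.2444, 0.0778, 0.2889, 0.3889]
t=2: π = [0.2370, 0.1346, 0.3000, 0.3284]
t=3: π = [0.2464, 0.1295, 0.3108, 0.3133]

π = [0.2464, 0.1295, 0.3108, 0.3133]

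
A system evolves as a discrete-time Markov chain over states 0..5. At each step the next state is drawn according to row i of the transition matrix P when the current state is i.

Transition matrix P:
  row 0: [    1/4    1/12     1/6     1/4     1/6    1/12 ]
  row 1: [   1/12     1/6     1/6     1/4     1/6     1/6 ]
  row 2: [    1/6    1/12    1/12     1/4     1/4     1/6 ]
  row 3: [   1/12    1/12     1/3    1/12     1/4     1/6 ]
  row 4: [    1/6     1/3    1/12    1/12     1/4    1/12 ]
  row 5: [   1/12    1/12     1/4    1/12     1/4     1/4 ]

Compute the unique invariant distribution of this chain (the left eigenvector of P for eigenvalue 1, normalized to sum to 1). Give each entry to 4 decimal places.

π = [0.1398, 0.1524, 0.1727, 0.1608, 0.2256, 0.1486]

Balance equations π_j = Σ_i π_i·P[i][j]:
  π_0 = 1/4·π_0 + 1/12·π_1 + 1/6·π_2 + 1/12·π_3 + 1/6·π_4 + 1/12·π_5
  π_1 = 1/12·π_0 + 1/6·π_1 + 1/12·π_2 + 1/12·π_3 + 1/3·π_4 + 1/12·π_5
  π_2 = 1/6·π_0 + 1/6·π_1 + 1/12·π_2 + 1/3·π_3 + 1/12·π_4 + 1/4·π_5
  π_3 = 1/4·π_0 + 1/4·π_1 + 1/4·π_2 + 1/12·π_3 + 1/12·π_4 + 1/12·π_5
  π_4 = 1/6·π_0 + 1/6·π_1 + 1/4·π_2 + 1/4·π_3 + 1/4·π_4 + 1/4·π_5
  normalize: π_0 + π_1 + π_2 + π_3 + π_4 + π_5 = 1
Solving the linear system gives exactly π = [31739/226982, 34603/226982, 39191/226982, 18252/113491, 51217/226982, 544/3661].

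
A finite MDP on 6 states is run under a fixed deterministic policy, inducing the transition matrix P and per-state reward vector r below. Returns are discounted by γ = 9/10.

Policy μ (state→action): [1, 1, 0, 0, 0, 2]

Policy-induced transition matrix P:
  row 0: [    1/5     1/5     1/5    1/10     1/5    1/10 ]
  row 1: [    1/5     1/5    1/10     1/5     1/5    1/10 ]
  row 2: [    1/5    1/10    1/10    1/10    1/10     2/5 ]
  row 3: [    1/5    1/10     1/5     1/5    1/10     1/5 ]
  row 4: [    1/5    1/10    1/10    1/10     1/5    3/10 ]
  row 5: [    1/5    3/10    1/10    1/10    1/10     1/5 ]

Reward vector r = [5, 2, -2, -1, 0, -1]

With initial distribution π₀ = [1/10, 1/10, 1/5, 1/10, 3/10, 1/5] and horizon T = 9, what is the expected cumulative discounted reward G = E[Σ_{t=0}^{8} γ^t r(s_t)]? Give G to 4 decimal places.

G = 3.8525

t=0: π = [0.1000, 0.1000, 0.2000, 0.1000, 0.3000, 0.2000], E[r] = 0.0000, γ^t·E[r] = 0.000000, running G = 0.000000
t=1: π = [0.2000, 0.1600, 0.1200, 0.1200, 0.1500, 0.2500], E[r] = 0.7100, γ^t·E[r] = 0.639000, running G = 0.639000
t=2: π = [0.2000, 0.1860, 0.1320, 0.1280, 0.1510, 0.2030], E[r] = 0.7770, γ^t·E[r] = 0.629370, running G = 1.268370
t=3: π = [0.2000, 0.1792, 0.1328, 0.1314, 0.1537, 0.2029], E[r] = 0.7585, γ^t·E[r] = 0.552947, running G = 1.821317
t=4: π = [0.2000, 0.1785, 0.1331, 0.1311, 0.1533, 0.2040], E[r] = 0.7557, γ^t·E[r] = 0.495782, running G = 2.317098
t=5: π = [0.2000, 0.1787, 0.1331, 0.1310, 0.1532, 0.2041], E[r] = 0.7560, γ^t·E[r] = 0.446428, running G = 2.763526
t=6: π = [0.2000, 0.1787, 0.1331, 0.1310, 0.1532, 0.2041], E[r] = 0.7561, γ^t·E[r] = 0.401848, running G = 3.165374
t=7: π = [0.2000, 0.1787, 0.1331, 0.1310, 0.1532, 0.2041], E[r] = 0.7561, γ^t·E[r] = 0.361660, running G = 3.527034
t=8: π = [0.2000, 0.1787, 0.1331, 0.1310, 0.1532, 0.2041], E[r] = 0.7561, γ^t·E[r] = 0.325492, running G = 3.852526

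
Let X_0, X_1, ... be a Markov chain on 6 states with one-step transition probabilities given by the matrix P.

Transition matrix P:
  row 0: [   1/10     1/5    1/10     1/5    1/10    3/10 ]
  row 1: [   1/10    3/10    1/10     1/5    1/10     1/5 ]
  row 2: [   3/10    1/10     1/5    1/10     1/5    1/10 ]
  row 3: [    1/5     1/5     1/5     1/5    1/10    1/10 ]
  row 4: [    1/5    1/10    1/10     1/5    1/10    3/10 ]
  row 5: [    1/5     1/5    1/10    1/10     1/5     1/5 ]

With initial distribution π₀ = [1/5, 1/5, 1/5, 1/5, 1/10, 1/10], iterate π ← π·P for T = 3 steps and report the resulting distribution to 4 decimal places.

π = [0.1762, 0.1928, 0.1298, 0.1669, 0.1331, 0.2012]

t=0: π = [0.2000, 0.2000, 0.2000, 0.2000, 0.1000, 0.1000]
t=1: π = [0.1800, 0.1900, 0.1400, 0.1700, 0.1300, 0.1900]
t=2: π = [0.1770, 0.1920, 0.1310, 0.1670, 0.1330, 0.2000]
t=3: π = [0.1762, 0.1928, 0.1298, 0.1669, 0.1331, 0.2012]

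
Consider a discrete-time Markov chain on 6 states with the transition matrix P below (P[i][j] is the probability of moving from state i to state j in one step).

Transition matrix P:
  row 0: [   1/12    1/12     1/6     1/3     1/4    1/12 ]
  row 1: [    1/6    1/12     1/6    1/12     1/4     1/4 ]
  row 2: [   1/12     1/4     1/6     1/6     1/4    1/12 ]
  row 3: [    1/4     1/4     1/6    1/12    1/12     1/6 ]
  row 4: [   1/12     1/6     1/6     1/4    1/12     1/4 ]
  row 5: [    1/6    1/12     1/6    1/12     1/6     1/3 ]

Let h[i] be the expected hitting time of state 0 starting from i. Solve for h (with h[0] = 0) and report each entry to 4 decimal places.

First-step conditioning: h[0] = 0; for i ≠ 0, h[i] = 1 + Σ_k P[i][k]·h[k].
  h[1] = 1 + 1/12·h[1] + 1/6·h[2] + 1/12·h[3] + 1/4·h[4] + 1/4·h[5]
  h[2] = 1 + 1/4·h[1] + 1/6·h[2] + 1/6·h[3] + 1/4·h[4] + 1/12·h[5]
  h[3] = 1 + 1/4·h[1] + 1/6·h[2] + 1/12·h[3] + 1/12·h[4] + 1/6·h[5]
  h[4] = 1 + 1/6·h[1] + 1/6·h[2] + 1/4·h[3] + 1/12·h[4] + 1/4·h[5]
  h[5] = 1 + 1/12·h[1] + 1/6·h[2] + 1/12·h[3] + 1/6·h[4] + 1/3·h[5]
Solving the 5×5 linear system over states ≠ 0 gives exactly h = [0, 3888/577, 29298/4039, 3528/577, 28800/4039, 27072/4039] (h[0] = 0 is the target).

h = [0.0000, 6.7383, 7.2538, 6.1144, 7.1305, 6.7026]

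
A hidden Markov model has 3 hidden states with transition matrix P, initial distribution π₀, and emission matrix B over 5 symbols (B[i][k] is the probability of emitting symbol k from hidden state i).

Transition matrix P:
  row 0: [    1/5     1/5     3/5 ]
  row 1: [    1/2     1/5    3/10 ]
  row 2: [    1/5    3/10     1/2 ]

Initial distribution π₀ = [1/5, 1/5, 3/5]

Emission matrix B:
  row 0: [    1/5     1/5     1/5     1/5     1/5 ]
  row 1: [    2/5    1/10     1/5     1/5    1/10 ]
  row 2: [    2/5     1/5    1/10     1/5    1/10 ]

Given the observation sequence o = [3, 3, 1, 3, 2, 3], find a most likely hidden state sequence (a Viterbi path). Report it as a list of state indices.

path = [2, 2, 2, 1, 0, 2]

t=0: δ = [4.000e-02, 4.000e-02, 1.200e-01]  (obs o_0=3)
t=1: δ = [4.800e-03, 7.200e-03, 1.200e-02]  ψ = [2, 2, 2]  (obs o_1=3)
t=2: δ = [7.200e-04, 3.600e-04, 1.200e-03]  ψ = [1, 2, 2]  (obs o_2=1)
t=3: δ = [4.800e-05, 7.200e-05, 1.200e-04]  ψ = [2, 2, 2]  (obs o_3=3)
t=4: δ = [7.200e-06, 7.200e-06, 6.000e-06]  ψ = [1, 2, 2]  (obs o_4=2)
t=5: δ = [7.200e-07, 3.600e-07, 8.640e-07]  ψ = [1, 2, 0]  (obs o_5=3)
backtrack: best end state = 2; path = [2, 2, 2, 1, 0, 2]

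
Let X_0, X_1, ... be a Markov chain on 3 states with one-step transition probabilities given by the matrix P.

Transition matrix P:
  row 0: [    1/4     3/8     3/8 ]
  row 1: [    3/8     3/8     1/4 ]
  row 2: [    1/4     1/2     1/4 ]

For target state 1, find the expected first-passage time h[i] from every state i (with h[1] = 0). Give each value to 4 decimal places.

First-step conditioning: h[1] = 0; for i ≠ 1, h[i] = 1 + Σ_k P[i][k]·h[k].
  h[0] = 1 + 1/4·h[0] + 3/8·h[2]
  h[2] = 1 + 1/4·h[0] + 1/4·h[2]
Solving the 2×2 linear system over states ≠ 1 gives exactly h = [12/5, 0, 32/15] (h[1] = 0 is the target).

h = [2.4000, 0.0000, 2.1333]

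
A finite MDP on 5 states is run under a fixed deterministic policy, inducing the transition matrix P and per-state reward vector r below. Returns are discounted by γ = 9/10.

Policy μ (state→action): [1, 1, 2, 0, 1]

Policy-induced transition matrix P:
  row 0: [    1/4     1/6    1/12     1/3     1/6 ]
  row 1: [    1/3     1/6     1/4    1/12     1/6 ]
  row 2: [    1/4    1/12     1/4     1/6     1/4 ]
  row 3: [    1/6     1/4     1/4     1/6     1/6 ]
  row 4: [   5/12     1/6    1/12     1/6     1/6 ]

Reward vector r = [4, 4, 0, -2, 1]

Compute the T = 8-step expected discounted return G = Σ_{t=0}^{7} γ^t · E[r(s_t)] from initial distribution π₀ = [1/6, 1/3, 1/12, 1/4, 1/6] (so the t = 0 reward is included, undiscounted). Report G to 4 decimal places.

t=0: π = [0.1667, 0.3333, 0.0833, 0.2500, 0.1667], E[r] = 1.6667, γ^t·E[r] = 1.666667, running G = 1.666667
t=1: π = [0.2847, 0.1806, 0.1944, 0.1667, 0.1736], E[r] = 1.7014, γ^t·E[r] = 1.531250, running G = 3.197917
t=2: π = [0.2801, 0.1644, 0.1736, 0.1991, 0.1829], E[r] = 1.5625, γ^t·E[r] = 1.265625, running G = 4.463542
t=3: π = [0.2776, 0.1688, 0.1728, 0.1997, 0.1811], E[r] = 1.5673, γ^t·E[r] = 1.142578, running G = 5.606120
t=4: π = [0.2776, 0.1689, 0.1735, 0.1989, 0.1811], E[r] = 1.5694, γ^t·E[r] = 1.029691, running G = 6.635811
t=5: π = [0.2777, 0.1688, 0.1736, 0.1989, 0.1811], E[r] = 1.5692, γ^t·E[r] = 0.926619, running G = 7.562431
t=6: π = [0.2777, 0.1688, 0.1735, 0.1989, 0.1811], E[r] = 1.5692, γ^t·E[r] = 0.833933, running G = 8.396364
t=7: π = [0.2777, 0.1688, 0.1735, 0.1989, 0.1811], E[r] = 1.5692, γ^t·E[r] = 0.750542, running G = 9.146906

G = 9.1469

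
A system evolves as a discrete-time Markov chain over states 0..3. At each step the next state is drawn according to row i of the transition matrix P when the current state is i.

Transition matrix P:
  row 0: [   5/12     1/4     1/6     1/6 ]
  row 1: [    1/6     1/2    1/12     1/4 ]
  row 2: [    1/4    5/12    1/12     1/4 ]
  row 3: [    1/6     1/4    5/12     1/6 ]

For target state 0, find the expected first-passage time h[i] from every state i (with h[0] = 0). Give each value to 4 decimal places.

h = [0.0000, 5.5549, 5.0920, 5.4125]

First-step conditioning: h[0] = 0; for i ≠ 0, h[i] = 1 + Σ_k P[i][k]·h[k].
  h[1] = 1 + 1/2·h[1] + 1/12·h[2] + 1/4·h[3]
  h[2] = 1 + 5/12·h[1] + 1/12·h[2] + 1/4·h[3]
  h[3] = 1 + 1/4·h[1] + 5/12·h[2] + 1/6·h[3]
Solving the 3×3 linear system over states ≠ 0 gives exactly h = [0, 1872/337, 1716/337, 1824/337] (h[0] = 0 is the target).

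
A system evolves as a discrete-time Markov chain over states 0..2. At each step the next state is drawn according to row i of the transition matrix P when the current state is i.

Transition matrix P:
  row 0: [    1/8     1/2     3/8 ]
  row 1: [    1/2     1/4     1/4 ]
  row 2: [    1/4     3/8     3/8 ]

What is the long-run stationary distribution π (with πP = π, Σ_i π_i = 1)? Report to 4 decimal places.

π = [0.3038, 0.3671, 0.3291]

Balance equations π_j = Σ_i π_i·P[i][j]:
  π_0 = 1/8·π_0 + 1/2·π_1 + 1/4·π_2
  π_1 = 1/2·π_0 + 1/4·π_1 + 3/8·π_2
  normalize: π_0 + π_1 + π_2 = 1
Solving the linear system gives exactly π = [24/79, 29/79, 26/79].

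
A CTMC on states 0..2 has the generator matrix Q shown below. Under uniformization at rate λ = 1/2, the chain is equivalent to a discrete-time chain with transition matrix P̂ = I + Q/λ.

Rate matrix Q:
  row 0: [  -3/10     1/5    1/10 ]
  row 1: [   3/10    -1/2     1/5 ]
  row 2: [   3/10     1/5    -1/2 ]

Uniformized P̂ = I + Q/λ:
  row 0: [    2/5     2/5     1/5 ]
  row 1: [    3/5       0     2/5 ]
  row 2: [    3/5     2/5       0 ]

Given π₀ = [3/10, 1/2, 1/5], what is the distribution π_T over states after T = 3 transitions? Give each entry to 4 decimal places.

π = [0.5016, 0.2720, 0.2264]

t=0: π = [0.3000, 0.5000, 0.2000]
t=1: π = [0.5400, 0.2000, 0.2600]
t=2: π = [0.4920, 0.3200, 0.1880]
t=3: π = [0.5016, 0.2720, 0.2264]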